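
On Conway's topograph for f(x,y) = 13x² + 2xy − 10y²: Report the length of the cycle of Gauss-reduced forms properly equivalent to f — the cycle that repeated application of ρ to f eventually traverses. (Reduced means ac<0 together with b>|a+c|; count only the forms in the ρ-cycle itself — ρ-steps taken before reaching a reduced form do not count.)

D = 524, ⌊√D⌋ = 22
descent: ρ → (-10,18,5)  [lands on river]
river: ρ → (5,22,-2)
river: ρ → (-2,22,5)
river: ρ → (5,18,-10)
river: ρ → (-10,22,1)
river: ρ → (1,22,-10)
ρ-cycle length = 6 (tail of 1 descent step not counted)

6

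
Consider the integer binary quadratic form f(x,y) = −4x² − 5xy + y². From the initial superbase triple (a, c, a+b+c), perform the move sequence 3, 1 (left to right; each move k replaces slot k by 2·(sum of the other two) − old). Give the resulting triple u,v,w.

start (-4,1,-8) = (f(1,0),f(0,1),f(1,1))
replace slot 3: 2·((-4)+1) − (-8) = 2 → (-4,1,2)
replace slot 1: 2·(1+2) − (-4) = 10 → (10,1,2)

10,1,2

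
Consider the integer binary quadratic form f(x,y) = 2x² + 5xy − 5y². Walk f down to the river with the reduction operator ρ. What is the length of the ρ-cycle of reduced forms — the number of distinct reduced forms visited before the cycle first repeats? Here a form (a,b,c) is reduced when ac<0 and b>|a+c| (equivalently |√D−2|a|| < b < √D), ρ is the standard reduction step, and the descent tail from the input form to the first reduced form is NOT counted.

D = 65, ⌊√D⌋ = 8
river: ρ → (-5,5,2)
river: ρ → (2,7,-2)
river: ρ → (-2,5,5)
river: ρ → (5,5,-2)
river: ρ → (-2,7,2)
river: ρ → (2,5,-5)
ρ-cycle length = 6 (tail of 0 descent steps not counted)

6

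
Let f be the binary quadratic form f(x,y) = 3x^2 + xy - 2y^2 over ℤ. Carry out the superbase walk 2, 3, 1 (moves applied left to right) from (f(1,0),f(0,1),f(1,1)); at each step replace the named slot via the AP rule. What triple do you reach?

start (3,-2,2) = (f(1,0),f(0,1),f(1,1))
replace slot 2: 2·(3+2) − (-2) = 12 → (3,12,2)
replace slot 3: 2·(3+12) − 2 = 28 → (3,12,28)
replace slot 1: 2·(12+28) − 3 = 77 → (77,12,28)

77,12,28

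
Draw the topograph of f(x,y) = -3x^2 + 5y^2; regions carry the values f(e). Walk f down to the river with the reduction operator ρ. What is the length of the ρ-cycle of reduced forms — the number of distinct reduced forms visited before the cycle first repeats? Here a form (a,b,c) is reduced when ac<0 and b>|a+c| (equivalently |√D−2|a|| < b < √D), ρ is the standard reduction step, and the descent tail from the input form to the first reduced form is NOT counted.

D = 60, ⌊√D⌋ = 7
descent: ρ → (5,0,-3)
descent: ρ → (-3,6,2)  [lands on river]
river: ρ → (2,6,-3)
ρ-cycle length = 2 (tail of 2 descent steps not counted)

2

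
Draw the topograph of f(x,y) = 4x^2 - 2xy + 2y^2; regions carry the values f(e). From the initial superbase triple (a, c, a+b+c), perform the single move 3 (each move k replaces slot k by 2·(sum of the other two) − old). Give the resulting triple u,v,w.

start (4,2,4) = (f(1,0),f(0,1),f(1,1))
replace slot 3: 2·(4+2) − 4 = 8 → (4,2,8)

4,2,8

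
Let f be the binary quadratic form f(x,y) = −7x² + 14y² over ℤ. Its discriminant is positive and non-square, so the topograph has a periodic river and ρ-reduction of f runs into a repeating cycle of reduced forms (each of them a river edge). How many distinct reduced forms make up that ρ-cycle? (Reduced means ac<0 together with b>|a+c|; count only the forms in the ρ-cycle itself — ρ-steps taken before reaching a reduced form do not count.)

D = 392, ⌊√D⌋ = 19
descent: ρ → (14,0,-7)
descent: ρ → (-7,14,7)  [lands on river]
river: ρ → (7,14,-7)
ρ-cycle length = 2 (tail of 2 descent steps not counted)

2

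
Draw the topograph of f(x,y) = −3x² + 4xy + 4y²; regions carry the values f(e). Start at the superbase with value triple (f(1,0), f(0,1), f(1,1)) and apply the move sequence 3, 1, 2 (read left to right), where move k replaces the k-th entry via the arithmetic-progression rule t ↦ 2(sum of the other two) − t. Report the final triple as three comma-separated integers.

start (-3,4,5) = (f(1,0),f(0,1),f(1,1))
replace slot 3: 2·((-3)+4) − 5 = -3 → (-3,4,-3)
replace slot 1: 2·(4+(-3)) − (-3) = 5 → (5,4,-3)
replace slot 2: 2·(5+(-3)) − 4 = 0 → (5,0,-3)

5,0,-3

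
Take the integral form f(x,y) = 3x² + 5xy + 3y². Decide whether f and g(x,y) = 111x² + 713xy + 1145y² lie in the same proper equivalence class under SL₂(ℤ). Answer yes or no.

D₁ = -11, D₂ = -11
f: translate: b→-1 (≡5 mod 6), so (3,5,3)→(3,-1,1)
f: flip: (3,-1,1)→(1,1,3)
f: reduced (well bottom): (1,1,3) with a≤c, −a<b≤a
g: translate: b→47 (≡713 mod 222), so (111,713,1145)→(111,47,5)
g: flip: (111,47,5)→(5,-47,111)
g: translate: b→3 (≡-47 mod 10), so (5,-47,111)→(5,3,1)
g: flip: (5,3,1)→(1,-3,5)
g: translate: b→1 (≡-3 mod 2), so (1,-3,5)→(1,1,3)
g: reduced (well bottom): (1,1,3) with a≤c, −a<b≤a
reduced forms (1, 1, 3) vs (1, 1, 3) ⇒ equivalent

yes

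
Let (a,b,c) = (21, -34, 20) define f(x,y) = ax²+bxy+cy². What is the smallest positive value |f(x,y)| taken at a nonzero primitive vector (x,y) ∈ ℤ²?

translate: b→8 (≡-34 mod 42), so (21,-34,20)→(21,8,7)
flip: (21,8,7)→(7,-8,21)
translate: b→6 (≡-8 mod 14), so (7,-8,21)→(7,6,20)
reduced (well bottom): (7,6,20) with a≤c, −a<b≤a
well minimum = a = 7

7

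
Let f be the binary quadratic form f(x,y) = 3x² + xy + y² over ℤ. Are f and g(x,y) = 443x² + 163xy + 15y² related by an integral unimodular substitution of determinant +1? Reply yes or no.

D₁ = -11, D₂ = -11
f: flip: (3,1,1)→(1,-1,3)
f: translate: b→1 (≡-1 mod 2), so (1,-1,3)→(1,1,3)
f: reduced (well bottom): (1,1,3) with a≤c, −a<b≤a
g: flip: (443,163,15)→(15,-163,443)
g: translate: b→-13 (≡-163 mod 30), so (15,-163,443)→(15,-13,3)
g: flip: (15,-13,3)→(3,13,15)
g: translate: b→1 (≡13 mod 6), so (3,13,15)→(3,1,1)
g: flip: (3,1,1)→(1,-1,3)
g: translate: b→1 (≡-1 mod 2), so (1,-1,3)→(1,1,3)
g: reduced (well bottom): (1,1,3) with a≤c, −a<b≤a
reduced forms (1, 1, 3) vs (1, 1, 3) ⇒ equivalent

yes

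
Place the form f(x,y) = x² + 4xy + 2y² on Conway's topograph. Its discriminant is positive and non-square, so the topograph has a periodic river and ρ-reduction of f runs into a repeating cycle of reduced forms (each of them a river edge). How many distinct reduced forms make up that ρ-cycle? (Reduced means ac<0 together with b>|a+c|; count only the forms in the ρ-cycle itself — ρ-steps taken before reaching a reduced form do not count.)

D = 8, ⌊√D⌋ = 2
descent: ρ → (2,0,-1)
descent: ρ → (-1,2,1)  [lands on river]
river: ρ → (1,2,-1)
ρ-cycle length = 2 (tail of 2 descent steps not counted)

2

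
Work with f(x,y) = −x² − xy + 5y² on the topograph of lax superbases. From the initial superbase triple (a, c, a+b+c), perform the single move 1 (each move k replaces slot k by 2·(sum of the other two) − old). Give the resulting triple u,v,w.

start (-1,5,3) = (f(1,0),f(0,1),f(1,1))
replace slot 1: 2·(5+3) − (-1) = 17 → (17,5,3)

17,5,3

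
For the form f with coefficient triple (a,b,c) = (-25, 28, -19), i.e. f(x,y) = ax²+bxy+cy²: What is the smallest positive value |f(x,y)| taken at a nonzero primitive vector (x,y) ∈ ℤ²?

translate: b→22 (≡-28 mod 50), so (25,-28,19)→(25,22,16)
flip: (25,22,16)→(16,-22,25)
translate: b→10 (≡-22 mod 32), so (16,-22,25)→(16,10,19)
reduced (well bottom): (16,10,19) with a≤c, −a<b≤a
well minimum |f| = |-16| = 16 (negative-definite)

16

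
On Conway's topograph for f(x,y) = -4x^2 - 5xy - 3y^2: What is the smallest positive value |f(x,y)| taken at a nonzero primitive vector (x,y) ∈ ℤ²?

translate: b→-3 (≡5 mod 8), so (4,5,3)→(4,-3,2)
flip: (4,-3,2)→(2,3,4)
translate: b→-1 (≡3 mod 4), so (2,3,4)→(2,-1,3)
reduced (well bottom): (2,-1,3) with a≤c, −a<b≤a
well minimum |f| = |-2| = 2 (negative-definite)

2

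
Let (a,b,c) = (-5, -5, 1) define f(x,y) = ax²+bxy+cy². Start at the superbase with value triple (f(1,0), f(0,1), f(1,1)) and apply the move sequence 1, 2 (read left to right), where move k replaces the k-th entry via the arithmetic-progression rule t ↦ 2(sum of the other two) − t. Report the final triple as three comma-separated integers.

start (-5,1,-9) = (f(1,0),f(0,1),f(1,1))
replace slot 1: 2·(1+(-9)) − (-5) = -11 → (-11,1,-9)
replace slot 2: 2·((-11)+(-9)) − 1 = -41 → (-11,-41,-9)

-11,-41,-9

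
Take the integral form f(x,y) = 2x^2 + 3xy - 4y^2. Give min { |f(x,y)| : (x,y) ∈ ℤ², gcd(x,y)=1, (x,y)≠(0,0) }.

river: ρ → (-4,5,1)
river: ρ → (1,5,-4)
river: ρ → (-4,3,2)
river: ρ → (2,5,-2)
river: ρ → (-2,3,4)
river: ρ → (4,5,-1)
river: ρ → (-1,5,4)
river: ρ → (4,3,-2)
river: ρ → (-2,5,2)
river: ρ → (2,3,-4)
closes: descent 0, river 10
min |a| on river = 1

1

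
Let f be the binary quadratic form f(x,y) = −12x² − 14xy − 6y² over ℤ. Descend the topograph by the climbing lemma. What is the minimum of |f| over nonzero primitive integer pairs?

translate: b→-10 (≡14 mod 24), so (12,14,6)→(12,-10,4)
flip: (12,-10,4)→(4,10,12)
translate: b→2 (≡10 mod 8), so (4,10,12)→(4,2,6)
reduced (well bottom): (4,2,6) with a≤c, −a<b≤a
well minimum |f| = |-4| = 4 (negative-definite)

4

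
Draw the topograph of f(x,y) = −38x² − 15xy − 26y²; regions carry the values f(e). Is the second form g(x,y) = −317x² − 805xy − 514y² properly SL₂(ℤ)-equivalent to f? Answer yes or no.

D₁ = -3727, D₂ = -3727
f is negative-definite; reduce −f:
−f: flip: (38,15,26)→(26,-15,38)
−f: reduced (well bottom): (26,-15,38) with a≤c, −a<b≤a
flip sign back: reduced form of f is (-26,15,-38)
g is negative-definite; reduce −g:
−g: translate: b→171 (≡805 mod 634), so (317,805,514)→(317,171,26)
−g: flip: (317,171,26)→(26,-171,317)
−g: translate: b→-15 (≡-171 mod 52), so (26,-171,317)→(26,-15,38)
−g: reduced (well bottom): (26,-15,38) with a≤c, −a<b≤a
flip sign back: reduced form of g is (-26,15,-38)
reduced forms (-26, 15, -38) vs (-26, 15, -38) ⇒ equivalent

yes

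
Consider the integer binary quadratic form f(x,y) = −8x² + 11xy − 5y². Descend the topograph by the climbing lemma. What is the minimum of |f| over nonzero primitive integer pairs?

translate: b→5 (≡-11 mod 16), so (8,-11,5)→(8,5,2)
flip: (8,5,2)→(2,-5,8)
translate: b→-1 (≡-5 mod 4), so (2,-5,8)→(2,-1,5)
reduced (well bottom): (2,-1,5) with a≤c, −a<b≤a
well minimum |f| = |-2| = 2 (negative-definite)

2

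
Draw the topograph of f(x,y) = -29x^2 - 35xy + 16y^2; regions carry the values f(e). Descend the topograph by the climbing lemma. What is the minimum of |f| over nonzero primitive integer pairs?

descent: ρ → (16,35,-29)  [lands on river]
river: ρ → (-29,23,22)
river: ρ → (22,21,-30)
river: ρ → (-30,39,13)
river: ρ → (13,39,-30)
river: ρ → (-30,21,22)
river: ρ → (22,23,-29)
river: ρ → (-29,35,16)
river: ρ → (16,29,-35)
river: ρ → (-35,41,10)
river: ρ → (10,39,-39)
river: ρ → (-39,39,10)
river: ρ → (10,41,-35)
river: ρ → (-35,29,16)
closes: descent 1, river 14
min |a| on river = 10

10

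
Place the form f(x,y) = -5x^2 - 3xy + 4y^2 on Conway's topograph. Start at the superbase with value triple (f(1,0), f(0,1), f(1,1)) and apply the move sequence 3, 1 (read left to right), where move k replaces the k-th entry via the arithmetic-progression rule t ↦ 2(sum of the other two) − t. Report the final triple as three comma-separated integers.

start (-5,4,-4) = (f(1,0),f(0,1),f(1,1))
replace slot 3: 2·((-5)+4) − (-4) = 2 → (-5,4,2)
replace slot 1: 2·(4+2) − (-5) = 17 → (17,4,2)

17,4,2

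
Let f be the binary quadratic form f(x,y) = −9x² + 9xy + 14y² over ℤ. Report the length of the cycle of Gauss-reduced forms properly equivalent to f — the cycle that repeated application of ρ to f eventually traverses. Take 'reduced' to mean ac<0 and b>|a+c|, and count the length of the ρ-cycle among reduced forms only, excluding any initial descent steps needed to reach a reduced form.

D = 585, ⌊√D⌋ = 24
river: ρ → (14,19,-4)
river: ρ → (-4,21,9)
river: ρ → (9,15,-10)
river: ρ → (-10,5,14)
river: ρ → (14,23,-1)
river: ρ → (-1,23,14)
river: ρ → (14,5,-10)
river: ρ → (-10,15,9)
river: ρ → (9,21,-4)
river: ρ → (-4,19,14)
river: ρ → (14,9,-9)
river: ρ → (-9,9,14)
ρ-cycle length = 12 (tail of 0 descent steps not counted)

12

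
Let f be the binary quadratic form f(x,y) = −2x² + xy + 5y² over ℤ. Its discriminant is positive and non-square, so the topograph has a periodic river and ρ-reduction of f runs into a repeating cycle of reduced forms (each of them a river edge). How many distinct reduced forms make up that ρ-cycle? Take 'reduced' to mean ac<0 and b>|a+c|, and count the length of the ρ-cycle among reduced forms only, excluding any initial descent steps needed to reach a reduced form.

D = 41, ⌊√D⌋ = 6
descent: ρ → (5,-1,-2)
descent: ρ → (-2,5,2)  [lands on river]
river: ρ → (2,3,-4)
river: ρ → (-4,5,1)
river: ρ → (1,5,-4)
river: ρ → (-4,3,2)
river: ρ → (2,5,-2)
river: ρ → (-2,3,4)
river: ρ → (4,5,-1)
river: ρ → (-1,5,4)
river: ρ → (4,3,-2)
ρ-cycle length = 10 (tail of 2 descent steps not counted)

10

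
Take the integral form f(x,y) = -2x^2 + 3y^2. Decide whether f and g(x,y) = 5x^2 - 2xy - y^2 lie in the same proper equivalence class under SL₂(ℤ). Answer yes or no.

D₁ = 24, D₂ = 24
river cycle of f (length 2): (-2, 4, 1), (1, 4, -2)
river cycle of g (length 2): (-1, 4, 2), (2, 4, -1)
cycles differ ⇒ inequivalent

no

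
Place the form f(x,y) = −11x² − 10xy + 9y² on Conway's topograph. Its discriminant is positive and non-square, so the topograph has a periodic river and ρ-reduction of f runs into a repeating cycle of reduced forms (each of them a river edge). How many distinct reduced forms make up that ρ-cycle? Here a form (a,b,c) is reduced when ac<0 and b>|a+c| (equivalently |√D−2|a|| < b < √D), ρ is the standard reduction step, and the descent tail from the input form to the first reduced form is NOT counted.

D = 496, ⌊√D⌋ = 22
descent: ρ → (9,10,-11)  [lands on river]
river: ρ → (-11,12,8)
river: ρ → (8,20,-3)
river: ρ → (-3,22,1)
river: ρ → (1,22,-3)
river: ρ → (-3,20,8)
river: ρ → (8,12,-11)
river: ρ → (-11,10,9)
river: ρ → (9,8,-12)
river: ρ → (-12,16,5)
river: ρ → (5,14,-15)
river: ρ → (-15,16,4)
river: ρ → (4,16,-15)
river: ρ → (-15,14,5)
river: ρ → (5,16,-12)
river: ρ → (-12,8,9)
ρ-cycle length = 16 (tail of 1 descent step not counted)

16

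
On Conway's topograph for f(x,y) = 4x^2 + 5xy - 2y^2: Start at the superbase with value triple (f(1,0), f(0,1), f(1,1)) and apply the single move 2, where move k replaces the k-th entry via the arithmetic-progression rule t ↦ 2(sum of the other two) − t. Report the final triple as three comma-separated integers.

start (4,-2,7) = (f(1,0),f(0,1),f(1,1))
replace slot 2: 2·(4+7) − (-2) = 24 → (4,24,7)

4,24,7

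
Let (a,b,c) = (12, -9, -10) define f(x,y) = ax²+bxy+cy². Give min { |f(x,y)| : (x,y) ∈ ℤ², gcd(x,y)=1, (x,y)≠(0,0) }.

descent: ρ → (-10,9,12)  [lands on river]
river: ρ → (12,15,-7)
river: ρ → (-7,13,14)
river: ρ → (14,15,-6)
river: ρ → (-6,21,5)
river: ρ → (5,19,-10)
river: ρ → (-10,21,3)
river: ρ → (3,21,-10)
river: ρ → (-10,19,5)
river: ρ → (5,21,-6)
river: ρ → (-6,15,14)
river: ρ → (14,13,-7)
river: ρ → (-7,15,12)
river: ρ → (12,9,-10)
river: ρ → (-10,11,11)
river: ρ → (11,11,-10)
closes: descent 1, river 16
min |a| on river = 3

3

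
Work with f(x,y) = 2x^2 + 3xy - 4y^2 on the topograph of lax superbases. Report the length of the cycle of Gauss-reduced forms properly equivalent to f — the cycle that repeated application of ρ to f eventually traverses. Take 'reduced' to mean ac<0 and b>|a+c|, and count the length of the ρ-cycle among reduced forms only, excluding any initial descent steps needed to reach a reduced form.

D = 41, ⌊√D⌋ = 6
river: ρ → (-4,5,1)
river: ρ → (1,5,-4)
river: ρ → (-4,3,2)
river: ρ → (2,5,-2)
river: ρ → (-2,3,4)
river: ρ → (4,5,-1)
river: ρ → (-1,5,4)
river: ρ → (4,3,-2)
river: ρ → (-2,5,2)
river: ρ → (2,3,-4)
ρ-cycle length = 10 (tail of 0 descent steps not counted)

10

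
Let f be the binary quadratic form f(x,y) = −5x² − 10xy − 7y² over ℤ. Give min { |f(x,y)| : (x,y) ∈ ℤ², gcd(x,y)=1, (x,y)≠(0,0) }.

translate: b→0 (≡10 mod 10), so (5,10,7)→(5,0,2)
flip: (5,0,2)→(2,0,5)
reduced (well bottom): (2,0,5) with a≤c, −a<b≤a
well minimum |f| = |-2| = 2 (negative-definite)

2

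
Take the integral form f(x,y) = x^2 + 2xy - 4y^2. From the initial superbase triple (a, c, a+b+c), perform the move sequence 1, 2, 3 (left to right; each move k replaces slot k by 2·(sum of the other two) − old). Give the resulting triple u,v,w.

start (1,-4,-1) = (f(1,0),f(0,1),f(1,1))
replace slot 1: 2·((-4)+(-1)) − 1 = -11 → (-11,-4,-1)
replace slot 2: 2·((-11)+(-1)) − (-4) = -20 → (-11,-20,-1)
replace slot 3: 2·((-11)+(-20)) − (-1) = -61 → (-11,-20,-61)

-11,-20,-61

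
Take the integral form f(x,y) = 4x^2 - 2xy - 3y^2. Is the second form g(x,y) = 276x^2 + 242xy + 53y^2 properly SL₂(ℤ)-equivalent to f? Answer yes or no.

D₁ = 52, D₂ = 52
river cycle of f (length 10): (-3, 2, 4), (4, 6, -1), (-1, 6, 4), (4, 2, -3), (-3, 4, 3), (3, 2, -4), (-4, 6, 1), (1, 6, -4), (-4, 2, 3), (3, 4, -3)
river cycle of g (length 10): (4, 6, -1), (-1, 6, 4), (4, 2, -3), (-3, 4, 3), (3, 2, -4), (-4, 6, 1), (1, 6, -4), (-4, 2, 3), (3, 4, -3), (-3, 2, 4)
cycles coincide ⇒ equivalent

yes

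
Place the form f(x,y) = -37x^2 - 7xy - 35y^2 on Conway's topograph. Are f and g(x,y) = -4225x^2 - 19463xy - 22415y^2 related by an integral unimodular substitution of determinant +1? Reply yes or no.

D₁ = -5131, D₂ = -5131
f is negative-definite; reduce −f:
−f: flip: (37,7,35)→(35,-7,37)
−f: reduced (well bottom): (35,-7,37) with a≤c, −a<b≤a
flip sign back: reduced form of f is (-35,7,-37)
g is negative-definite; reduce −g:
−g: translate: b→2563 (≡19463 mod 8450), so (4225,19463,22415)→(4225,2563,389)
−g: flip: (4225,2563,389)→(389,-2563,4225)
−g: translate: b→-229 (≡-2563 mod 778), so (389,-2563,4225)→(389,-229,37)
−g: flip: (389,-229,37)→(37,229,389)
−g: translate: b→7 (≡229 mod 74), so (37,229,389)→(37,7,35)
−g: flip: (37,7,35)→(35,-7,37)
−g: reduced (well bottom): (35,-7,37) with a≤c, −a<b≤a
flip sign back: reduced form of g is (-35,7,-37)
reduced forms (-35, 7, -37) vs (-35, 7, -37) ⇒ equivalent

yes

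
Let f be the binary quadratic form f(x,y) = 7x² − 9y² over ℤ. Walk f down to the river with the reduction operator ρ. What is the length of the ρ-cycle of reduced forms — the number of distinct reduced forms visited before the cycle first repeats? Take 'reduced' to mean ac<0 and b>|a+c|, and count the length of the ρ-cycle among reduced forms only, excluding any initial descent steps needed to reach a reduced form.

D = 252, ⌊√D⌋ = 15
descent: ρ → (-9,0,7)
descent: ρ → (7,14,-2)  [lands on river]
river: ρ → (-2,14,7)
ρ-cycle length = 2 (tail of 2 descent steps not counted)

2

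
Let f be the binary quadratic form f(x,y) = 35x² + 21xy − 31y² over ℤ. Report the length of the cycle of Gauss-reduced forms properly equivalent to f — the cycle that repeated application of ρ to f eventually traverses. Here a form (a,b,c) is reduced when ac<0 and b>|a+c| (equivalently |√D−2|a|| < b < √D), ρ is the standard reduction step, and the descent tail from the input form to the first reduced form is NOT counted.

D = 4781, ⌊√D⌋ = 69
river: ρ → (-31,41,25)
river: ρ → (25,59,-13)
river: ρ → (-13,45,53)
river: ρ → (53,61,-5)
river: ρ → (-5,69,1)
river: ρ → (1,69,-5)
river: ρ → (-5,61,53)
river: ρ → (53,45,-13)
river: ρ → (-13,59,25)
river: ρ → (25,41,-31)
river: ρ → (-31,21,35)
river: ρ → (35,49,-17)
river: ρ → (-17,53,29)
river: ρ → (29,63,-7)
river: ρ → (-7,63,29)
river: ρ → (29,53,-17)
river: ρ → (-17,49,35)
river: ρ → (35,21,-31)
ρ-cycle length = 18 (tail of 0 descent steps not counted)

18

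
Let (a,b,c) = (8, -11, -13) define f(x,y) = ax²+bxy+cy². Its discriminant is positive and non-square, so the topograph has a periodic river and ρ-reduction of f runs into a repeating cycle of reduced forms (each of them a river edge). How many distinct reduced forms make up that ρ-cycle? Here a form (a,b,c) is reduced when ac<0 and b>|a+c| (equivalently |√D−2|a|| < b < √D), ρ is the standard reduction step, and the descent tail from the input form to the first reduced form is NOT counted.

D = 537, ⌊√D⌋ = 23
descent: ρ → (-13,11,8)  [lands on river]
river: ρ → (8,21,-3)
river: ρ → (-3,21,8)
river: ρ → (8,11,-13)
river: ρ → (-13,15,6)
river: ρ → (6,21,-4)
river: ρ → (-4,19,11)
river: ρ → (11,3,-12)
river: ρ → (-12,21,2)
river: ρ → (2,23,-1)
river: ρ → (-1,23,2)
river: ρ → (2,21,-12)
river: ρ → (-12,3,11)
river: ρ → (11,19,-4)
river: ρ → (-4,21,6)
river: ρ → (6,15,-13)
ρ-cycle length = 16 (tail of 1 descent step not counted)

16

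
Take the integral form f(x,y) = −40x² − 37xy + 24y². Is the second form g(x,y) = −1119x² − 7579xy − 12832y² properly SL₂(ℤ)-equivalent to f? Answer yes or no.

D₁ = 5209, D₂ = 5209
river cycle of f (length 238): (24, 37, -40), (-40, 43, 21), (21, 41, -42), (-42, 43, 20), (20, 37, -48), (-48, 59, 9), (9, 67, -20), (-20, 53, 30), (30, 67, -6), (-6, 65, 41), … (228 more)
river cycle of g (length 238): (-18, 59, 24), (24, 37, -40), (-40, 43, 21), (21, 41, -42), (-42, 43, 20), (20, 37, -48), (-48, 59, 9), (9, 67, -20), (-20, 53, 30), (30, 67, -6), … (228 more)
cycles coincide ⇒ equivalent

yes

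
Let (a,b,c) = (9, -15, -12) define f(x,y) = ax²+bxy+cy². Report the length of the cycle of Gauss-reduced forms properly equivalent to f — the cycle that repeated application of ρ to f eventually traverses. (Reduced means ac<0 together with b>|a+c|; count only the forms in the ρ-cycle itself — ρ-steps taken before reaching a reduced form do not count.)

D = 657, ⌊√D⌋ = 25
descent: ρ → (-12,15,9)  [lands on river]
river: ρ → (9,21,-6)
river: ρ → (-6,15,18)
river: ρ → (18,21,-3)
river: ρ → (-3,21,18)
river: ρ → (18,15,-6)
river: ρ → (-6,21,9)
river: ρ → (9,15,-12)
river: ρ → (-12,9,12)
river: ρ → (12,15,-9)
river: ρ → (-9,21,6)
river: ρ → (6,15,-18)
river: ρ → (-18,21,3)
river: ρ → (3,21,-18)
river: ρ → (-18,15,6)
river: ρ → (6,21,-9)
river: ρ → (-9,15,12)
river: ρ → (12,9,-12)
ρ-cycle length = 18 (tail of 1 descent step not counted)

18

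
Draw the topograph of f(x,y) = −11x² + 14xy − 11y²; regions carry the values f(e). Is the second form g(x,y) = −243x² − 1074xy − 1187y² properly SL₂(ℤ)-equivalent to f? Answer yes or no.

D₁ = -288, D₂ = -288
f is negative-definite; reduce −f:
−f: translate: b→8 (≡-14 mod 22), so (11,-14,11)→(11,8,8)
−f: flip: (11,8,8)→(8,-8,11)
−f: translate: b→8 (≡-8 mod 16), so (8,-8,11)→(8,8,11)
−f: reduced (well bottom): (8,8,11) with a≤c, −a<b≤a
flip sign back: reduced form of f is (-8,-8,-11)
g is negative-definite; reduce −g:
−g: translate: b→102 (≡1074 mod 486), so (243,1074,1187)→(243,102,11)
−g: flip: (243,102,11)→(11,-102,243)
−g: translate: b→8 (≡-102 mod 22), so (11,-102,243)→(11,8,8)
−g: flip: (11,8,8)→(8,-8,11)
−g: translate: b→8 (≡-8 mod 16), so (8,-8,11)→(8,8,11)
−g: reduced (well bottom): (8,8,11) with a≤c, −a<b≤a
flip sign back: reduced form of g is (-8,-8,-11)
reduced forms (-8, -8, -11) vs (-8, -8, -11) ⇒ equivalent

yes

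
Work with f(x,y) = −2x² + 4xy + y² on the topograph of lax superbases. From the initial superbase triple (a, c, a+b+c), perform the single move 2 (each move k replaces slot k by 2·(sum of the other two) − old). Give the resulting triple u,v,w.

start (-2,1,3) = (f(1,0),f(0,1),f(1,1))
replace slot 2: 2·((-2)+3) − 1 = 1 → (-2,1,3)

-2,1,3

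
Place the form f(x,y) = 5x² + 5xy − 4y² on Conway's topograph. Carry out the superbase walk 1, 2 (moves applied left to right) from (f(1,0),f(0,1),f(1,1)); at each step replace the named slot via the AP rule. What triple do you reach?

start (5,-4,6) = (f(1,0),f(0,1),f(1,1))
replace slot 1: 2·((-4)+6) − 5 = -1 → (-1,-4,6)
replace slot 2: 2·((-1)+6) − (-4) = 14 → (-1,14,6)

-1,14,6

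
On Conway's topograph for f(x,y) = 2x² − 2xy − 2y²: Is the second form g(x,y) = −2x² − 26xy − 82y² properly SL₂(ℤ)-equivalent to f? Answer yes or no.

D₁ = 20, D₂ = 20
river cycle of f (length 2): (-2, 2, 2), (2, 2, -2)
river cycle of g (length 2): (-2, 2, 2), (2, 2, -2)
cycles coincide ⇒ equivalent

yes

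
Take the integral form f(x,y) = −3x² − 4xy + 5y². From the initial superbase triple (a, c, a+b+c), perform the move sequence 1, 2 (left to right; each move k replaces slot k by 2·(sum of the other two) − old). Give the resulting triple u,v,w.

start (-3,5,-2) = (f(1,0),f(0,1),f(1,1))
replace slot 1: 2·(5+(-2)) − (-3) = 9 → (9,5,-2)
replace slot 2: 2·(9+(-2)) − 5 = 9 → (9,9,-2)

9,9,-2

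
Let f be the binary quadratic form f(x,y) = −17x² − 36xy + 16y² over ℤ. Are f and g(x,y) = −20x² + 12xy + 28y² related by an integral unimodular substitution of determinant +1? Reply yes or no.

D₁ = 2384, D₂ = 2384
river cycle of f (length 22): (16, 36, -17), (-17, 32, 20), (20, 48, -1), (-1, 48, 20), (20, 32, -17), (-17, 36, 16), (16, 28, -25), (-25, 22, 19), (19, 16, -28), (-28, 40, 7), … (12 more)
river cycle of g (length 10): (28, 44, -4), (-4, 44, 28), (28, 12, -20), (-20, 28, 20), (20, 12, -28), (-28, 44, 4), (4, 44, -28), (-28, 12, 20), (20, 28, -20), (-20, 12, 28)
cycles differ ⇒ inequivalent

no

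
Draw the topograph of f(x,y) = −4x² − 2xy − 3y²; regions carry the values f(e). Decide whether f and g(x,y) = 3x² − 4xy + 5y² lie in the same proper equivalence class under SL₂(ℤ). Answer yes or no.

D₁ = -44, D₂ = -44
f is negative-definite; reduce −f:
−f: flip: (4,2,3)→(3,-2,4)
−f: reduced (well bottom): (3,-2,4) with a≤c, −a<b≤a
flip sign back: reduced form of f is (-3,2,-4)
g: translate: b→2 (≡-4 mod 6), so (3,-4,5)→(3,2,4)
g: reduced (well bottom): (3,2,4) with a≤c, −a<b≤a
reduced forms (-3, 2, -4) vs (3, 2, 4) ⇒ inequivalent

no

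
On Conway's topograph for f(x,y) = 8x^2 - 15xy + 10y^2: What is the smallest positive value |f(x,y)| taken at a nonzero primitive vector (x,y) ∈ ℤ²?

translate: b→1 (≡-15 mod 16), so (8,-15,10)→(8,1,3)
flip: (8,1,3)→(3,-1,8)
reduced (well bottom): (3,-1,8) with a≤c, −a<b≤a
well minimum = a = 3

3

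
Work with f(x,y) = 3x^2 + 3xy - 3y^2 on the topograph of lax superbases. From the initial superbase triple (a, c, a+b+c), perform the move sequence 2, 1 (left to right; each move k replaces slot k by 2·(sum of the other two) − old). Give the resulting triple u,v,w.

start (3,-3,3) = (f(1,0),f(0,1),f(1,1))
replace slot 2: 2·(3+3) − (-3) = 15 → (3,15,3)
replace slot 1: 2·(15+3) − 3 = 33 → (33,15,3)

33,15,3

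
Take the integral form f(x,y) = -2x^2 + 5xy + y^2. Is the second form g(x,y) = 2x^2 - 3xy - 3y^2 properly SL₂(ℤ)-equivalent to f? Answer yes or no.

D₁ = 33, D₂ = 33
river cycle of f (length 4): (1, 5, -2), (-2, 3, 3), (3, 3, -2), (-2, 5, 1)
river cycle of g (length 4): (-3, 3, 2), (2, 5, -1), (-1, 5, 2), (2, 3, -3)
cycles differ ⇒ inequivalent

no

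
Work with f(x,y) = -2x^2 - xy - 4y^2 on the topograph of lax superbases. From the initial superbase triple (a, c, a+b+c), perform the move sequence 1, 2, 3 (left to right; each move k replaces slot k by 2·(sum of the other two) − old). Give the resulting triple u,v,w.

start (-2,-4,-7) = (f(1,0),f(0,1),f(1,1))
replace slot 1: 2·((-4)+(-7)) − (-2) = -20 → (-20,-4,-7)
replace slot 2: 2·((-20)+(-7)) − (-4) = -50 → (-20,-50,-7)
replace slot 3: 2·((-20)+(-50)) − (-7) = -133 → (-20,-50,-133)

-20,-50,-133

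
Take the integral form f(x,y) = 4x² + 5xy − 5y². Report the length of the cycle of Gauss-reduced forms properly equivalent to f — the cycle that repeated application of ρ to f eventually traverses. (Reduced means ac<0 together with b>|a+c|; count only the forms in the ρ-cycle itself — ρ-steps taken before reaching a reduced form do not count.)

D = 105, ⌊√D⌋ = 10
river: ρ → (-5,5,4)
river: ρ → (4,3,-6)
river: ρ → (-6,9,1)
river: ρ → (1,9,-6)
river: ρ → (-6,3,4)
river: ρ → (4,5,-5)
ρ-cycle length = 6 (tail of 0 descent steps not counted)

6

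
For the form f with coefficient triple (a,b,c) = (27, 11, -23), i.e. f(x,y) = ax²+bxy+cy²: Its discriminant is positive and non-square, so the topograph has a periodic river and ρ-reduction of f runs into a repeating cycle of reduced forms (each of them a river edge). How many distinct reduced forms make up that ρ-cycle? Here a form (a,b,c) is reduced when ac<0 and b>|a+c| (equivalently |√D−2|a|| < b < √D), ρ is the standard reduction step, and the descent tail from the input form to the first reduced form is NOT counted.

D = 2605, ⌊√D⌋ = 51
river: ρ → (-23,35,15)
river: ρ → (15,25,-33)
river: ρ → (-33,41,7)
river: ρ → (7,43,-27)
river: ρ → (-27,11,23)
river: ρ → (23,35,-15)
river: ρ → (-15,25,33)
river: ρ → (33,41,-7)
river: ρ → (-7,43,27)
river: ρ → (27,11,-23)
ρ-cycle length = 10 (tail of 0 descent steps not counted)

10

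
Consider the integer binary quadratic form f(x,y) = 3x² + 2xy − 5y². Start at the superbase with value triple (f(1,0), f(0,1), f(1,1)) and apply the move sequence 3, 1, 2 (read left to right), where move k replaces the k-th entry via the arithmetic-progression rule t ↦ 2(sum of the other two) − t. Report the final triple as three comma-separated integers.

start (3,-5,0) = (f(1,0),f(0,1),f(1,1))
replace slot 3: 2·(3+(-5)) − 0 = -4 → (3,-5,-4)
replace slot 1: 2·((-5)+(-4)) − 3 = -21 → (-21,-5,-4)
replace slot 2: 2·((-21)+(-4)) − (-5) = -45 → (-21,-45,-4)

-21,-45,-4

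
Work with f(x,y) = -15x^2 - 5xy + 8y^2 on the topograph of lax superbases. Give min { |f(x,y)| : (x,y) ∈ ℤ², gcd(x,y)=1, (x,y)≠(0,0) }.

descent: ρ → (8,21,-2)  [lands on river]
river: ρ → (-2,19,18)
river: ρ → (18,17,-3)
river: ρ → (-3,19,12)
river: ρ → (12,5,-10)
river: ρ → (-10,15,7)
river: ρ → (7,13,-12)
river: ρ → (-12,11,8)
closes: descent 1, river 8
min |a| on river = 2

2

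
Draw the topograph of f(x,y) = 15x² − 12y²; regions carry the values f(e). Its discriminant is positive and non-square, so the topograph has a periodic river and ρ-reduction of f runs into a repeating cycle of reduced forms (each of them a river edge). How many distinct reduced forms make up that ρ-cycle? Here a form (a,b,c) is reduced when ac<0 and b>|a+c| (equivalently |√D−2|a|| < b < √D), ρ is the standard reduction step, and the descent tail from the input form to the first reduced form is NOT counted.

D = 720, ⌊√D⌋ = 26
descent: ρ → (-12,24,3)  [lands on river]
river: ρ → (3,24,-12)
ρ-cycle length = 2 (tail of 1 descent step not counted)

2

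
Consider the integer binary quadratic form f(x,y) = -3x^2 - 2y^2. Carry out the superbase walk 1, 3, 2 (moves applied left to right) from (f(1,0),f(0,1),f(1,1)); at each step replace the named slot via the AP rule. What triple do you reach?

start (-3,-2,-5) = (f(1,0),f(0,1),f(1,1))
replace slot 1: 2·((-2)+(-5)) − (-3) = -11 → (-11,-2,-5)
replace slot 3: 2·((-11)+(-2)) − (-5) = -21 → (-11,-2,-21)
replace slot 2: 2·((-11)+(-21)) − (-2) = -62 → (-11,-62,-21)

-11,-62,-21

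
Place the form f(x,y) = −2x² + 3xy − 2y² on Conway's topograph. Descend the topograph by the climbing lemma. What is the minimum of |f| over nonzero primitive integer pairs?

translate: b→1 (≡-3 mod 4), so (2,-3,2)→(2,1,1)
flip: (2,1,1)→(1,-1,2)
translate: b→1 (≡-1 mod 2), so (1,-1,2)→(1,1,2)
reduced (well bottom): (1,1,2) with a≤c, −a<b≤a
well minimum |f| = |-1| = 1 (negative-definite)

1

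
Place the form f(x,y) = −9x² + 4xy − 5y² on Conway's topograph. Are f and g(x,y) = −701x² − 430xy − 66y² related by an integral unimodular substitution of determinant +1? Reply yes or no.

D₁ = -164, D₂ = -164
f is negative-definite; reduce −f:
−f: flip: (9,-4,5)→(5,4,9)
−f: reduced (well bottom): (5,4,9) with a≤c, −a<b≤a
flip sign back: reduced form of f is (-5,-4,-9)
g is negative-definite; reduce −g:
−g: flip: (701,430,66)→(66,-430,701)
−g: translate: b→-34 (≡-430 mod 132), so (66,-430,701)→(66,-34,5)
−g: flip: (66,-34,5)→(5,34,66)
−g: translate: b→4 (≡34 mod 10), so (5,34,66)→(5,4,9)
−g: reduced (well bottom): (5,4,9) with a≤c, −a<b≤a
flip sign back: reduced form of g is (-5,-4,-9)
reduced forms (-5, -4, -9) vs (-5, -4, -9) ⇒ equivalent

yes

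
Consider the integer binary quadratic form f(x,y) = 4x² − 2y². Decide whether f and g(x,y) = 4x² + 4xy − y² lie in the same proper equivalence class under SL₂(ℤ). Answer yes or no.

D₁ = 32, D₂ = 32
river cycle of f (length 2): (-2, 4, 2), (2, 4, -2)
river cycle of g (length 2): (-1, 4, 4), (4, 4, -1)
cycles differ ⇒ inequivalent

no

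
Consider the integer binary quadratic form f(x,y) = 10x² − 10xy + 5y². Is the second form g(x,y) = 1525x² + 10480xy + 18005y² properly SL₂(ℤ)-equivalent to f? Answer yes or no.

D₁ = -100, D₂ = -100
f: translate: b→10 (≡-10 mod 20), so (10,-10,5)→(10,10,5)
f: flip: (10,10,5)→(5,-10,10)
f: translate: b→0 (≡-10 mod 10), so (5,-10,10)→(5,0,5)
f: reduced (well bottom): (5,0,5) with a≤c, −a<b≤a
g: translate: b→1330 (≡10480 mod 3050), so (1525,10480,18005)→(1525,1330,290)
g: flip: (1525,1330,290)→(290,-1330,1525)
g: translate: b→-170 (≡-1330 mod 580), so (290,-1330,1525)→(290,-170,25)
g: flip: (290,-170,25)→(25,170,290)
g: translate: b→20 (≡170 mod 50), so (25,170,290)→(25,20,5)
g: flip: (25,20,5)→(5,-20,25)
g: translate: b→0 (≡-20 mod 10), so (5,-20,25)→(5,0,5)
g: reduced (well bottom): (5,0,5) with a≤c, −a<b≤a
reduced forms (5, 0, 5) vs (5, 0, 5) ⇒ equivalent

yes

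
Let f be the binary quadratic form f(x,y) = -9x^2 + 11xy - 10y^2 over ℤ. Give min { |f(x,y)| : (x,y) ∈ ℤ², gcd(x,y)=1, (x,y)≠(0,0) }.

translate: b→7 (≡-11 mod 18), so (9,-11,10)→(9,7,8)
flip: (9,7,8)→(8,-7,9)
reduced (well bottom): (8,-7,9) with a≤c, −a<b≤a
well minimum |f| = |-8| = 8 (negative-definite)

8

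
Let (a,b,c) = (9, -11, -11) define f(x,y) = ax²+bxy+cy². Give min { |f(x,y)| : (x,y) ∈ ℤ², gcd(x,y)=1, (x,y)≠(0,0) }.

descent: ρ → (-11,11,9)  [lands on river]
river: ρ → (9,7,-13)
river: ρ → (-13,19,3)
river: ρ → (3,17,-19)
river: ρ → (-19,21,1)
river: ρ → (1,21,-19)
river: ρ → (-19,17,3)
river: ρ → (3,19,-13)
river: ρ → (-13,7,9)
river: ρ → (9,11,-11)
closes: descent 1, river 10
min |a| on river = 1

1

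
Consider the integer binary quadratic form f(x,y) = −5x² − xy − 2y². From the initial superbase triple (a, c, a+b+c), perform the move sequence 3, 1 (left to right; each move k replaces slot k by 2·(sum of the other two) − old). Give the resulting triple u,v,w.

start (-5,-2,-8) = (f(1,0),f(0,1),f(1,1))
replace slot 3: 2·((-5)+(-2)) − (-8) = -6 → (-5,-2,-6)
replace slot 1: 2·((-2)+(-6)) − (-5) = -11 → (-11,-2,-6)

-11,-2,-6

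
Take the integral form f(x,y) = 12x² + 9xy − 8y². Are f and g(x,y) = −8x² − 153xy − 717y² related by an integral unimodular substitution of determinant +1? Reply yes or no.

D₁ = 465, D₂ = 465
river cycle of f (length 10): (-8, 7, 13), (13, 19, -2), (-2, 21, 3), (3, 21, -2), (-2, 19, 13), (13, 7, -8), (-8, 9, 12), (12, 15, -5), (-5, 15, 12), (12, 9, -8)
river cycle of g (length 10): (-8, 7, 13), (13, 19, -2), (-2, 21, 3), (3, 21, -2), (-2, 19, 13), (13, 7, -8), (-8, 9, 12), (12, 15, -5), (-5, 15, 12), (12, 9, -8)
cycles coincide ⇒ equivalent

yes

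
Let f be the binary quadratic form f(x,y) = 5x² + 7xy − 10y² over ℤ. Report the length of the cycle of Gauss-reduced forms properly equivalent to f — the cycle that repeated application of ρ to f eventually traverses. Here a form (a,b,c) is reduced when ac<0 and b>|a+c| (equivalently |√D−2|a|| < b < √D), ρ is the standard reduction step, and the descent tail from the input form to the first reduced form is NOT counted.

D = 249, ⌊√D⌋ = 15
river: ρ → (-10,13,2)
river: ρ → (2,15,-3)
river: ρ → (-3,15,2)
river: ρ → (2,13,-10)
river: ρ → (-10,7,5)
river: ρ → (5,13,-4)
river: ρ → (-4,11,8)
river: ρ → (8,5,-7)
river: ρ → (-7,9,6)
river: ρ → (6,15,-1)
river: ρ → (-1,15,6)
river: ρ → (6,9,-7)
river: ρ → (-7,5,8)
river: ρ → (8,11,-4)
river: ρ → (-4,13,5)
river: ρ → (5,7,-10)
ρ-cycle length = 16 (tail of 0 descent steps not counted)

16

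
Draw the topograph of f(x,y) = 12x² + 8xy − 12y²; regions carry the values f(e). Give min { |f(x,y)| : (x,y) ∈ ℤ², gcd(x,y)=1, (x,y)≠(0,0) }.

river: ρ → (-12,16,8)
river: ρ → (8,16,-12)
river: ρ → (-12,8,12)
river: ρ → (12,16,-8)
river: ρ → (-8,16,12)
river: ρ → (12,8,-12)
closes: descent 0, river 6
min |a| on river = 8

8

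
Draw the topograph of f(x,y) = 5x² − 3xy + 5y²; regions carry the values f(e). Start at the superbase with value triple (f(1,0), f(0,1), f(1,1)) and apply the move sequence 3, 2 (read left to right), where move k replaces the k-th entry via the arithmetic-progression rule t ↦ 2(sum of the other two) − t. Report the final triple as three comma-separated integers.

start (5,5,7) = (f(1,0),f(0,1),f(1,1))
replace slot 3: 2·(5+5) − 7 = 13 → (5,5,13)
replace slot 2: 2·(5+13) − 5 = 31 → (5,31,13)

5,31,13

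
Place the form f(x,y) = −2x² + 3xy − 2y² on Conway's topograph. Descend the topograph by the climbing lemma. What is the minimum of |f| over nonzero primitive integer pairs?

translate: b→1 (≡-3 mod 4), so (2,-3,2)→(2,1,1)
flip: (2,1,1)→(1,-1,2)
translate: b→1 (≡-1 mod 2), so (1,-1,2)→(1,1,2)
reduced (well bottom): (1,1,2) with a≤c, −a<b≤a
well minimum |f| = |-1| = 1 (negative-definite)

1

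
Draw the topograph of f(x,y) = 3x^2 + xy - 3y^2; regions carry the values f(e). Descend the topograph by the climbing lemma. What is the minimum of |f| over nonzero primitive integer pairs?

river: ρ → (-3,5,1)
river: ρ → (1,5,-3)
river: ρ → (-3,1,3)
river: ρ → (3,5,-1)
river: ρ → (-1,5,3)
river: ρ → (3,1,-3)
closes: descent 0, river 6
min |a| on river = 1

1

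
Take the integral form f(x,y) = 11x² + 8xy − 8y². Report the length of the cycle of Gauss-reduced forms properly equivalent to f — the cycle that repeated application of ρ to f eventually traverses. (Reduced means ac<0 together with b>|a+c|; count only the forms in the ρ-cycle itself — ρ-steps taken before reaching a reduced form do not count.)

D = 416, ⌊√D⌋ = 20
river: ρ → (-8,8,11)
river: ρ → (11,14,-5)
river: ρ → (-5,16,8)
river: ρ → (8,16,-5)
river: ρ → (-5,14,11)
river: ρ → (11,8,-8)
ρ-cycle length = 6 (tail of 0 descent steps not counted)

6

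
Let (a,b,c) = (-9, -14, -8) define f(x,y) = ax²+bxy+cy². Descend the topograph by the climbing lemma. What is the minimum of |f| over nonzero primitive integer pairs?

translate: b→-4 (≡14 mod 18), so (9,14,8)→(9,-4,3)
flip: (9,-4,3)→(3,4,9)
translate: b→-2 (≡4 mod 6), so (3,4,9)→(3,-2,8)
reduced (well bottom): (3,-2,8) with a≤c, −a<b≤a
well minimum |f| = |-3| = 3 (negative-definite)

3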